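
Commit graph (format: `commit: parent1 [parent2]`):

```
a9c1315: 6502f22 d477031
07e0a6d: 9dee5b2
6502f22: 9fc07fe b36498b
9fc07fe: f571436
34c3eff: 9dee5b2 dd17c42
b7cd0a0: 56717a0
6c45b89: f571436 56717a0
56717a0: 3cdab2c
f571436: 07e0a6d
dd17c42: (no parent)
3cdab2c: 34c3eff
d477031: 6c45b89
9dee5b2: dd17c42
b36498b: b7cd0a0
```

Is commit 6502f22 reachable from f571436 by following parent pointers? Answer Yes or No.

No

Ancestors of f571436: {07e0a6d, 9dee5b2, dd17c42, f571436}.
6502f22 is not in that set, so it is not an ancestor of f571436.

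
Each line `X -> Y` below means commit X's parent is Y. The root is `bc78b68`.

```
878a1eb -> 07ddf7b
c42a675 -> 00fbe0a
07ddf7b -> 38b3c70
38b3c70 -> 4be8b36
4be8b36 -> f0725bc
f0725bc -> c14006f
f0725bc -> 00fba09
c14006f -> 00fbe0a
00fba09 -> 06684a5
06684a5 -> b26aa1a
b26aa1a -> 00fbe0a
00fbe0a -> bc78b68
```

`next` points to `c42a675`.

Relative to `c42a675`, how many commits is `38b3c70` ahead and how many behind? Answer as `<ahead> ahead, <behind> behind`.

Reachable from 38b3c70: {00fba09, 00fbe0a, 06684a5, 38b3c70, 4be8b36, b26aa1a, bc78b68, c14006f, f0725bc}.
Reachable from c42a675: {00fbe0a, bc78b68, c42a675}.
Only in 38b3c70's history (ahead): {00fba09, 06684a5, 38b3c70, 4be8b36, b26aa1a, c14006f, f0725bc} — 7.
Only in c42a675's history (behind): {c42a675} — 1.

7 ahead, 1 behind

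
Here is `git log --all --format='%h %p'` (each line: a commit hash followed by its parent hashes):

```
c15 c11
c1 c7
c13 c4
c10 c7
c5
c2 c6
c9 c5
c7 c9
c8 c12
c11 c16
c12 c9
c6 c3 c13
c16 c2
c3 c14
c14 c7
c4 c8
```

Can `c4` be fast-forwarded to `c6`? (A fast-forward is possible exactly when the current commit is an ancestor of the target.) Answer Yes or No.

A fast-forward from c4 to c6 is possible iff c4 is an ancestor of c6.
Ancestors of c6: {c12, c13, c14, c3, c4, c5, c6, c7, c8, c9}.
c4 is among them, so fast-forward is possible.

Yes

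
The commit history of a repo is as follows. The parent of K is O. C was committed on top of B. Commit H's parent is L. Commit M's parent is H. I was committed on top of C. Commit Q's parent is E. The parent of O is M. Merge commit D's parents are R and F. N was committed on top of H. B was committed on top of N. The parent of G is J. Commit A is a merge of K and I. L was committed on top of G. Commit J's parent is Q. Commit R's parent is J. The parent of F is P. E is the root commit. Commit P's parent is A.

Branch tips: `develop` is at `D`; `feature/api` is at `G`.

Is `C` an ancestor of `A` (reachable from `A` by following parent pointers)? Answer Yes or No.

Yes

Ancestors of A (commits reachable by following parents): {A, B, C, E, G, H, I, J, K, L, M, N, O, Q}.
C is in that set, so it is an ancestor of A.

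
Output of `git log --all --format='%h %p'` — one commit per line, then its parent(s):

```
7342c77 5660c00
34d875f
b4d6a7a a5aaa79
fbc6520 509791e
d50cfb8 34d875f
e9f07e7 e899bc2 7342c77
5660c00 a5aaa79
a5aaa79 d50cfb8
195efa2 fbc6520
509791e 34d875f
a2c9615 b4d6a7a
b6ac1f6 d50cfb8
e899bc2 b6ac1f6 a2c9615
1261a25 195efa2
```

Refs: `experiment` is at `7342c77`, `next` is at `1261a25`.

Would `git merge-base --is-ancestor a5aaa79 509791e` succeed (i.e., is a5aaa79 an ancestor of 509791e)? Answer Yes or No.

Ancestors of 509791e: {34d875f, 509791e}.
a5aaa79 is not in that set, so it is not an ancestor of 509791e.

No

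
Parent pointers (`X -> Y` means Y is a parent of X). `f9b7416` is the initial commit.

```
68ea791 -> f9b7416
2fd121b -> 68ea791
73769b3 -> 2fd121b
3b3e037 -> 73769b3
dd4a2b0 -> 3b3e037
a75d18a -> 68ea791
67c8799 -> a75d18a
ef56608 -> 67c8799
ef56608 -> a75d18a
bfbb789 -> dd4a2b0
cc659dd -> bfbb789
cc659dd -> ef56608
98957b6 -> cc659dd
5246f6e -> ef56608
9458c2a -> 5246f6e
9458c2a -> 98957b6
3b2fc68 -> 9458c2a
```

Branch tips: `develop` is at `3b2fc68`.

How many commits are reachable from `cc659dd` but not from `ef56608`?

Reachable from cc659dd: {2fd121b, 3b3e037, 67c8799, 68ea791, 73769b3, a75d18a, bfbb789, cc659dd, dd4a2b0, ef56608, f9b7416}.
Reachable from ef56608: {67c8799, 68ea791, a75d18a, ef56608, f9b7416}.
In cc659dd's history but not ef56608's: {2fd121b, 3b3e037, 73769b3, bfbb789, cc659dd, dd4a2b0} — 6 commits.

6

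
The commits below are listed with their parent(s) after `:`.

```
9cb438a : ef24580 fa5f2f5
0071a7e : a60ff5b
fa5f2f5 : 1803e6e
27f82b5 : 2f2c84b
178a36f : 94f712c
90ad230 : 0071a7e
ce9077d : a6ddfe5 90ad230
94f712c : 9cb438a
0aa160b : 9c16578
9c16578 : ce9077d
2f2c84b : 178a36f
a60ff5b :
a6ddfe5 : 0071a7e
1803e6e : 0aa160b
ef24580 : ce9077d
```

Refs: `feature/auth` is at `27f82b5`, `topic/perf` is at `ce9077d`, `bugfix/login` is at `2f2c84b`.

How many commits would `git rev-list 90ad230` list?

Walking parent pointers from 90ad230: reachable set = {0071a7e, 90ad230, a60ff5b}.
That is 3 commits.

3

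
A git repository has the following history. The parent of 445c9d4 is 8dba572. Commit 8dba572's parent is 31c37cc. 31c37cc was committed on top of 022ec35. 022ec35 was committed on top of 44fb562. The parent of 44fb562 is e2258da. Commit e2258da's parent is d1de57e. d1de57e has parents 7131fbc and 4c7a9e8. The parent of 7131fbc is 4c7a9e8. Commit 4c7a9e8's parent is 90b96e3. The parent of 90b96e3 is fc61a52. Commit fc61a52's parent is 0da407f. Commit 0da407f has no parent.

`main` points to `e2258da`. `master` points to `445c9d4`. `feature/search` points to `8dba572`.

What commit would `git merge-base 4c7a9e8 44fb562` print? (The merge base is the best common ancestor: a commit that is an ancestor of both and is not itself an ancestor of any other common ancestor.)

4c7a9e8

Ancestors of 4c7a9e8: {0da407f, 4c7a9e8, 90b96e3, fc61a52}.
Ancestors of 44fb562: {0da407f, 44fb562, 4c7a9e8, 7131fbc, 90b96e3, d1de57e, e2258da, fc61a52}.
Common ancestors: {0da407f, 4c7a9e8, 90b96e3, fc61a52}.
Among these, 4c7a9e8 is not an ancestor of any other common ancestor — it is the merge base.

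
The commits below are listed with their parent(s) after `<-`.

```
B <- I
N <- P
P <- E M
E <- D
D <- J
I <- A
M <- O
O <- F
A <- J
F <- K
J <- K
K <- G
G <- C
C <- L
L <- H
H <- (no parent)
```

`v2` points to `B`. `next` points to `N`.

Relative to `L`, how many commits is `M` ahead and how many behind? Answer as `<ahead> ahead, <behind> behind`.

Reachable from M: {C, F, G, H, K, L, M, O}.
Reachable from L: {H, L}.
Only in M's history (ahead): {C, F, G, K, M, O} — 6.
Only in L's history (behind): {} — 0.

6 ahead, 0 behind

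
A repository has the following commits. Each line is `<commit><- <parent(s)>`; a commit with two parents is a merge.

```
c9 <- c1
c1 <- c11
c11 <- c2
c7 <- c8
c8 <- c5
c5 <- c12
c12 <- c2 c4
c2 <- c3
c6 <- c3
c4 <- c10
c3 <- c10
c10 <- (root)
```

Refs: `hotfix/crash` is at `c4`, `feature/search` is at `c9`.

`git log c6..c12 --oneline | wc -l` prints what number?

3

Reachable from c12: {c10, c12, c2, c3, c4}.
Reachable from c6: {c10, c3, c6}.
In c12's history but not c6's: {c12, c2, c4} — 3 commits.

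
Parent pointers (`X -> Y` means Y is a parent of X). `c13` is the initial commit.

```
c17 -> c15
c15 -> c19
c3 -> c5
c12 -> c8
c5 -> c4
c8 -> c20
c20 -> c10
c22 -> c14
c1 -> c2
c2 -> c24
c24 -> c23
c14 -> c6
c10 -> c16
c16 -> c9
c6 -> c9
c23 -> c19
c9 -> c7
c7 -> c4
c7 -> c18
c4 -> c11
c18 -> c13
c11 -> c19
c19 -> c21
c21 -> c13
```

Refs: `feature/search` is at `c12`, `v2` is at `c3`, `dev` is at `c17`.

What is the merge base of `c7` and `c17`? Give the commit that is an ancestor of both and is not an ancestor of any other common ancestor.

Ancestors of c7: {c11, c13, c18, c19, c21, c4, c7}.
Ancestors of c17: {c13, c15, c17, c19, c21}.
Common ancestors: {c13, c19, c21}.
Among these, c19 is not an ancestor of any other common ancestor — it is the merge base.

c19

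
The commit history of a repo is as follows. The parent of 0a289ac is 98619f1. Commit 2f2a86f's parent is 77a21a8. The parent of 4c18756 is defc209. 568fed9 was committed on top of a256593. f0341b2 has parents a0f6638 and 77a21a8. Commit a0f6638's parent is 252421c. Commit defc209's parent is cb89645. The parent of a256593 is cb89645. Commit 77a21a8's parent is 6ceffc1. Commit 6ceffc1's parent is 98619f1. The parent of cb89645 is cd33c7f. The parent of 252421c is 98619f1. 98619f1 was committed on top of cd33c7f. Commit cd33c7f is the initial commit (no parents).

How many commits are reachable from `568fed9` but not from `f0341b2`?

Reachable from 568fed9: {568fed9, a256593, cb89645, cd33c7f}.
Reachable from f0341b2: {252421c, 6ceffc1, 77a21a8, 98619f1, a0f6638, cd33c7f, f0341b2}.
In 568fed9's history but not f0341b2's: {568fed9, a256593, cb89645} — 3 commits.

3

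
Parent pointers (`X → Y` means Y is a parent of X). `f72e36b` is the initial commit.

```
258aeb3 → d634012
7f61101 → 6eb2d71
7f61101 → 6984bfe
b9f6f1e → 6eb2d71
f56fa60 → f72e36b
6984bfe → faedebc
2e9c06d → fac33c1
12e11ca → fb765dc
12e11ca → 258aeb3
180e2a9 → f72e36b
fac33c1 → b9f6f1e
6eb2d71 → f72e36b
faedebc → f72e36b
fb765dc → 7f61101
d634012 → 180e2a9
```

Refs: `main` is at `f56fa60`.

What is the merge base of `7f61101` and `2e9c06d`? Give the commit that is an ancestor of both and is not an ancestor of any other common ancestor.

Ancestors of 7f61101: {6984bfe, 6eb2d71, 7f61101, f72e36b, faedebc}.
Ancestors of 2e9c06d: {2e9c06d, 6eb2d71, b9f6f1e, f72e36b, fac33c1}.
Common ancestors: {6eb2d71, f72e36b}.
Among these, 6eb2d71 is not an ancestor of any other common ancestor — it is the merge base.

6eb2d71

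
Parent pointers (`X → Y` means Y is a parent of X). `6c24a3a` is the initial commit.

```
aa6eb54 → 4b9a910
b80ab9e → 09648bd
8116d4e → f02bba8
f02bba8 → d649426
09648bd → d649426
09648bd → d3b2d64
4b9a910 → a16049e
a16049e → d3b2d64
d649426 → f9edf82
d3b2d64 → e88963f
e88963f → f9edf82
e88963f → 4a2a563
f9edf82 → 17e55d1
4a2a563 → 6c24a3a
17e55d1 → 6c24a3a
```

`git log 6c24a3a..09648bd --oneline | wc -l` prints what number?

7

Reachable from 09648bd: {09648bd, 17e55d1, 4a2a563, 6c24a3a, d3b2d64, d649426, e88963f, f9edf82}.
Reachable from 6c24a3a: {6c24a3a}.
In 09648bd's history but not 6c24a3a's: {09648bd, 17e55d1, 4a2a563, d3b2d64, d649426, e88963f, f9edf82} — 7 commits.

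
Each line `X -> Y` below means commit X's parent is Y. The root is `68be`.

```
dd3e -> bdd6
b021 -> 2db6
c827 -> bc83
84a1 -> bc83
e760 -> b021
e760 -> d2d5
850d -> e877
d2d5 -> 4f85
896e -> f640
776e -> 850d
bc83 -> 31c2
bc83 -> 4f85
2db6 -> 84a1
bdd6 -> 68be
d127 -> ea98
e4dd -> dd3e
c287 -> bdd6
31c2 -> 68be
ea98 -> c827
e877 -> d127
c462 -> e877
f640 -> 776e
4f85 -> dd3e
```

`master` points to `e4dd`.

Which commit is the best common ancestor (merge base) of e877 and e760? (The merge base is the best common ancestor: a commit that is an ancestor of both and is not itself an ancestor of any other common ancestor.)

bc83

Ancestors of e877: {31c2, 4f85, 68be, bc83, bdd6, c827, d127, dd3e, e877, ea98}.
Ancestors of e760: {2db6, 31c2, 4f85, 68be, 84a1, b021, bc83, bdd6, d2d5, dd3e, e760}.
Common ancestors: {31c2, 4f85, 68be, bc83, bdd6, dd3e}.
Among these, bc83 is not an ancestor of any other common ancestor — it is the merge base.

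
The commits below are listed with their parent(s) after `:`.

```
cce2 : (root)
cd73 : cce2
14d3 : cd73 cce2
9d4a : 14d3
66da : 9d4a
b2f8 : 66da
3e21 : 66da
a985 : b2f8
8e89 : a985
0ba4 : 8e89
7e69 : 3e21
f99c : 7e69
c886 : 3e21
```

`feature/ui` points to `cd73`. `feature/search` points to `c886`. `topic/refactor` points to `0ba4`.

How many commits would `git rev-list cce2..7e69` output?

Reachable from 7e69: {14d3, 3e21, 66da, 7e69, 9d4a, cce2, cd73}.
Reachable from cce2: {cce2}.
In 7e69's history but not cce2's: {14d3, 3e21, 66da, 7e69, 9d4a, cd73} — 6 commits.

6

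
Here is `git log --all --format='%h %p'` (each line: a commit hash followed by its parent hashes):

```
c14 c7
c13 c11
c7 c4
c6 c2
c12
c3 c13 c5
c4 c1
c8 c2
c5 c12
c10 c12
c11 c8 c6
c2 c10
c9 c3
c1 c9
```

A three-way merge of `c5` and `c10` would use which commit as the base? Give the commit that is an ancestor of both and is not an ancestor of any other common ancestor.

c12

Ancestors of c5: {c12, c5}.
Ancestors of c10: {c10, c12}.
Common ancestors: {c12}.
The only common ancestor is c12, so it is the merge base.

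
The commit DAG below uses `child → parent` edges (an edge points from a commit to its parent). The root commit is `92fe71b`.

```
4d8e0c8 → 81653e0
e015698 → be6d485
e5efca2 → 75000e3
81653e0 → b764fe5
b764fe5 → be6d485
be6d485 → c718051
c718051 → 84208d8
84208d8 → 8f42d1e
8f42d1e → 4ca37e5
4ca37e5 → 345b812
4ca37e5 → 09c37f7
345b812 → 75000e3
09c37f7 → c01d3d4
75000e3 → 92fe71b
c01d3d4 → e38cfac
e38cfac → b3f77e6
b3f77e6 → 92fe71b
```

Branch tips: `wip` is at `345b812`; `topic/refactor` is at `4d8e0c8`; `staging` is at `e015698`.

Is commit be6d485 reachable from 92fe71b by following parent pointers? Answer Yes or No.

Ancestors of 92fe71b: {92fe71b}.
be6d485 is not in that set, so it is not an ancestor of 92fe71b.

No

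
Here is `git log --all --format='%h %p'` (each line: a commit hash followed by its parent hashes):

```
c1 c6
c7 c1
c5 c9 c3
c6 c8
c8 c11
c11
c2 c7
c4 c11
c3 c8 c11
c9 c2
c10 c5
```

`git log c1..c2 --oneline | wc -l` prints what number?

Reachable from c2: {c1, c11, c2, c6, c7, c8}.
Reachable from c1: {c1, c11, c6, c8}.
In c2's history but not c1's: {c2, c7} — 2 commits.

2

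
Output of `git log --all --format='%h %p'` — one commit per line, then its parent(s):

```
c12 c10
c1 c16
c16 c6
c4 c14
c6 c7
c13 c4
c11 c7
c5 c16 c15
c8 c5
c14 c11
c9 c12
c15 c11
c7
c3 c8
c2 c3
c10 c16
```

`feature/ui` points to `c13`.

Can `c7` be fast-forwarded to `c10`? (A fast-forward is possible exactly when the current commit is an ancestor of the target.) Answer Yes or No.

Yes

A fast-forward from c7 to c10 is possible iff c7 is an ancestor of c10.
Ancestors of c10: {c10, c16, c6, c7}.
c7 is among them, so fast-forward is possible.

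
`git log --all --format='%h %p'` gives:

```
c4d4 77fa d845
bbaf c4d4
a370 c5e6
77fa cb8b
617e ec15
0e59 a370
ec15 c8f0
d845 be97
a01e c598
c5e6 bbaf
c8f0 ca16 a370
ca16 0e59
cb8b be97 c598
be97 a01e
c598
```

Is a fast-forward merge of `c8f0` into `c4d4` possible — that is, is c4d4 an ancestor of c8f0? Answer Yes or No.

A fast-forward from c4d4 to c8f0 is possible iff c4d4 is an ancestor of c8f0.
Ancestors of c8f0: {0e59, 77fa, a01e, a370, bbaf, be97, c4d4, c598, c5e6, c8f0, ca16, cb8b, d845}.
c4d4 is among them, so fast-forward is possible.

Yes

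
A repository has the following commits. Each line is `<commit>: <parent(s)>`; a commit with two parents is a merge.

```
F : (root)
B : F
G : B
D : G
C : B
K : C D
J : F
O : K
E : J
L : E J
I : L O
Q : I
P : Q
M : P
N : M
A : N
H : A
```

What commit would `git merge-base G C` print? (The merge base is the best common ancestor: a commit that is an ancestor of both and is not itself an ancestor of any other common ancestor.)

B

Ancestors of G: {B, F, G}.
Ancestors of C: {B, C, F}.
Common ancestors: {B, F}.
Among these, B is not an ancestor of any other common ancestor — it is the merge base.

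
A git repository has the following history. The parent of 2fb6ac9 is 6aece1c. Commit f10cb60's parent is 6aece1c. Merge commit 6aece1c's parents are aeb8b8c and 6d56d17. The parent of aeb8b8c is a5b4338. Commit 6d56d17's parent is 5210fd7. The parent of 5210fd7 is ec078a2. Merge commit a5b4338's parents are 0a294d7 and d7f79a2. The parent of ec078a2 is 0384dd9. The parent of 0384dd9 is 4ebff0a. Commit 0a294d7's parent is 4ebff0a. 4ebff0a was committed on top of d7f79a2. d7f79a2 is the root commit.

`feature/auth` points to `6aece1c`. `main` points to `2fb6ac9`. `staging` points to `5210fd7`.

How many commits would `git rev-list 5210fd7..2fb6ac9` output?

Reachable from 2fb6ac9: {0384dd9, 0a294d7, 2fb6ac9, 4ebff0a, 5210fd7, 6aece1c, 6d56d17, a5b4338, aeb8b8c, d7f79a2, ec078a2}.
Reachable from 5210fd7: {0384dd9, 4ebff0a, 5210fd7, d7f79a2, ec078a2}.
In 2fb6ac9's history but not 5210fd7's: {0a294d7, 2fb6ac9, 6aece1c, 6d56d17, a5b4338, aeb8b8c} — 6 commits.

6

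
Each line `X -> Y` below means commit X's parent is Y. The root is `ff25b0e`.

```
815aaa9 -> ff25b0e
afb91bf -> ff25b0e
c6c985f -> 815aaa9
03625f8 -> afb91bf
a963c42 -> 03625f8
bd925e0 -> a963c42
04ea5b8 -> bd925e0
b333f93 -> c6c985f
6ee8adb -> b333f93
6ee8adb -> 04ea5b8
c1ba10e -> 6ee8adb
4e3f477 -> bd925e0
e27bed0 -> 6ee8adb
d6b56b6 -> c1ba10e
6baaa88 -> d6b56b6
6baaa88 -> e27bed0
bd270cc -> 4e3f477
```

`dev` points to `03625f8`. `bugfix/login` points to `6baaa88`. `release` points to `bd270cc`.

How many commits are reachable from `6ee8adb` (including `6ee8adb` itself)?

10

Walking parent pointers from 6ee8adb: reachable set = {03625f8, 04ea5b8, 6ee8adb, 815aaa9, a963c42, afb91bf, b333f93, bd925e0, c6c985f, ff25b0e}.
That is 10 commits.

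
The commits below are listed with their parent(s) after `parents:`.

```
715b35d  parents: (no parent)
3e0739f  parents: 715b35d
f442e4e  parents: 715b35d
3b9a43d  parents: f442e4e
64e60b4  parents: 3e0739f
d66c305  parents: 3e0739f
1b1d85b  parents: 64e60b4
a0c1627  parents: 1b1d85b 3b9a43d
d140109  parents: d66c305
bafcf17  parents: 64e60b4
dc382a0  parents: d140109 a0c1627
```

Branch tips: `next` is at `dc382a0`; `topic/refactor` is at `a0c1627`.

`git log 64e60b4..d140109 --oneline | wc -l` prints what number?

Reachable from d140109: {3e0739f, 715b35d, d140109, d66c305}.
Reachable from 64e60b4: {3e0739f, 64e60b4, 715b35d}.
In d140109's history but not 64e60b4's: {d140109, d66c305} — 2 commits.

2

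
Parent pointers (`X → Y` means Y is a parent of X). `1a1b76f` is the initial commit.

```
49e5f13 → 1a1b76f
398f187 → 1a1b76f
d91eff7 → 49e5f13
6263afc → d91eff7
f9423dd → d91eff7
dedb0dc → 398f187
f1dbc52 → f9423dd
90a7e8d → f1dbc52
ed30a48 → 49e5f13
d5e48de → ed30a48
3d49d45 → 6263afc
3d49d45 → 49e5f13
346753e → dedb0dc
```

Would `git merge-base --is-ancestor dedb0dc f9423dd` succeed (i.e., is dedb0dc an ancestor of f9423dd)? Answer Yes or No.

No

Ancestors of f9423dd: {1a1b76f, 49e5f13, d91eff7, f9423dd}.
dedb0dc is not in that set, so it is not an ancestor of f9423dd.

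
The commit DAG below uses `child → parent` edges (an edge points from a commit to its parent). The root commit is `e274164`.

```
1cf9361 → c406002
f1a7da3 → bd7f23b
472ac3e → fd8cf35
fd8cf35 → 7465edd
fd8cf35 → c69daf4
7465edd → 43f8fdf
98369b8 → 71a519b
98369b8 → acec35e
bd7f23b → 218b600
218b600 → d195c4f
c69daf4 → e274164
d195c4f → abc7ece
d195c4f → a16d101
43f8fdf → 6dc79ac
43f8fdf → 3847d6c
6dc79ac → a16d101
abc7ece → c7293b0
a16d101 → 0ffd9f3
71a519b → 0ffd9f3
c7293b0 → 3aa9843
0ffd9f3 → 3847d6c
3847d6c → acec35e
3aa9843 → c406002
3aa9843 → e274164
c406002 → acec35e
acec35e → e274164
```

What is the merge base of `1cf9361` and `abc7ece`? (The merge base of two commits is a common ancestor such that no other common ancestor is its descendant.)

Ancestors of 1cf9361: {1cf9361, acec35e, c406002, e274164}.
Ancestors of abc7ece: {3aa9843, abc7ece, acec35e, c406002, c7293b0, e274164}.
Common ancestors: {acec35e, c406002, e274164}.
Among these, c406002 is not an ancestor of any other common ancestor — it is the merge base.

c406002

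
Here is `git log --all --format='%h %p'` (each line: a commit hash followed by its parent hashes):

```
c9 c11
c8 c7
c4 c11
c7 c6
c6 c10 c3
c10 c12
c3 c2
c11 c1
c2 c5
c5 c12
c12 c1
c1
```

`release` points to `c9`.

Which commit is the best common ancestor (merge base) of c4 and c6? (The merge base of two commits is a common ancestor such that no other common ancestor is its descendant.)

c1

Ancestors of c4: {c1, c11, c4}.
Ancestors of c6: {c1, c10, c12, c2, c3, c5, c6}.
Common ancestors: {c1}.
The only common ancestor is c1, so it is the merge base.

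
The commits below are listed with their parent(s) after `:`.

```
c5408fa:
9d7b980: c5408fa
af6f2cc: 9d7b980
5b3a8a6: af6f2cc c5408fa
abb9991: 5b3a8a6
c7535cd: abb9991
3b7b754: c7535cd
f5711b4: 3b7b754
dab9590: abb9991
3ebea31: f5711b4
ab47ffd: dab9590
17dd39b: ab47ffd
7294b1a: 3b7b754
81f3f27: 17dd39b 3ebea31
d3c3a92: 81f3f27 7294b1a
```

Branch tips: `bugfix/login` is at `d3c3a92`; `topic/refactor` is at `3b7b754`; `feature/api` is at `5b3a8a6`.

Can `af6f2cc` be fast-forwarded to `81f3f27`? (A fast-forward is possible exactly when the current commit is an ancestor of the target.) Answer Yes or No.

A fast-forward from af6f2cc to 81f3f27 is possible iff af6f2cc is an ancestor of 81f3f27.
Ancestors of 81f3f27: {17dd39b, 3b7b754, 3ebea31, 5b3a8a6, 81f3f27, 9d7b980, ab47ffd, abb9991, af6f2cc, c5408fa, c7535cd, dab9590, f5711b4}.
af6f2cc is among them, so fast-forward is possible.

Yes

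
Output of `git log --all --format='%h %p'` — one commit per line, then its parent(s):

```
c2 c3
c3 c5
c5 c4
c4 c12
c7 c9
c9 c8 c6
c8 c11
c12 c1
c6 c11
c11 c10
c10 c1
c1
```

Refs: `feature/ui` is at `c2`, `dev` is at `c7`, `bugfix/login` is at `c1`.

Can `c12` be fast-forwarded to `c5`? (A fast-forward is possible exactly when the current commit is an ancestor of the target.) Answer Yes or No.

Yes

A fast-forward from c12 to c5 is possible iff c12 is an ancestor of c5.
Ancestors of c5: {c1, c12, c4, c5}.
c12 is among them, so fast-forward is possible.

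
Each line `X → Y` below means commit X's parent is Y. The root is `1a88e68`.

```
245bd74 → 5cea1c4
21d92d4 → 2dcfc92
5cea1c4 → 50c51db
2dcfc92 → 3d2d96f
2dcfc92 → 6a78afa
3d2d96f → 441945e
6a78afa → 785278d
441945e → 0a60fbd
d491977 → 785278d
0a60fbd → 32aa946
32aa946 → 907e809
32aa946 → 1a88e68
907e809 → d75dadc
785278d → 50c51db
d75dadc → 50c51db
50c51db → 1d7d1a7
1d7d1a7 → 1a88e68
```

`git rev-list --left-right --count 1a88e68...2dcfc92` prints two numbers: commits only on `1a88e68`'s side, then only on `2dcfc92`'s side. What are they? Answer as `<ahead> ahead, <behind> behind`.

Reachable from 1a88e68: {1a88e68}.
Reachable from 2dcfc92: {0a60fbd, 1a88e68, 1d7d1a7, 2dcfc92, 32aa946, 3d2d96f, 441945e, 50c51db, 6a78afa, 785278d, 907e809, d75dadc}.
Only in 1a88e68's history (ahead): {} — 0.
Only in 2dcfc92's history (behind): {0a60fbd, 1d7d1a7, 2dcfc92, 32aa946, 3d2d96f, 441945e, 50c51db, 6a78afa, 785278d, 907e809, d75dadc} — 11.

0 ahead, 11 behind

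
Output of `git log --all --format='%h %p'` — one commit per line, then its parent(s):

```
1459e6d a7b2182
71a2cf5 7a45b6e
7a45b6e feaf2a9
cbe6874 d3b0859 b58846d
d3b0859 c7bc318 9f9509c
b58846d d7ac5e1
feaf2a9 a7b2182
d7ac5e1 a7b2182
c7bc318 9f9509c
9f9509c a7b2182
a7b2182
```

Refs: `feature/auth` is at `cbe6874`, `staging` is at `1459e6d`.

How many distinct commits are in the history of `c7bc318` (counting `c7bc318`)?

3

Walking parent pointers from c7bc318: reachable set = {9f9509c, a7b2182, c7bc318}.
That is 3 commits.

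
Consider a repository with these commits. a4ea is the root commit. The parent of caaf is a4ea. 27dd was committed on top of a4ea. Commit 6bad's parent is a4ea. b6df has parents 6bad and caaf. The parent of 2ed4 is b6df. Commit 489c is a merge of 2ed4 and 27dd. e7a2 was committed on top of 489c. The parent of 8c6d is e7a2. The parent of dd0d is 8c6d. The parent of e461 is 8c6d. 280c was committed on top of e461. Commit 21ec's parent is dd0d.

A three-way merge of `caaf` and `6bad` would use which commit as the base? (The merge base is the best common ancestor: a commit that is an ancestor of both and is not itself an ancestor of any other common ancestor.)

Ancestors of caaf: {a4ea, caaf}.
Ancestors of 6bad: {6bad, a4ea}.
Common ancestors: {a4ea}.
The only common ancestor is a4ea, so it is the merge base.

a4ea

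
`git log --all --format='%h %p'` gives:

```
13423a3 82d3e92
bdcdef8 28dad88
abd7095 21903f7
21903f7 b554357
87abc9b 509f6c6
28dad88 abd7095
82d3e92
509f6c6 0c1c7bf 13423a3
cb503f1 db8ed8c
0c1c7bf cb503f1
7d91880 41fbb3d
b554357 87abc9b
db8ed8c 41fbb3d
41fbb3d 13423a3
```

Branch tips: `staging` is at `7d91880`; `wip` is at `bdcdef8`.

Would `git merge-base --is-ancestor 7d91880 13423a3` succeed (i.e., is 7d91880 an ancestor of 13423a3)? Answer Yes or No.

No

Ancestors of 13423a3: {13423a3, 82d3e92}.
7d91880 is not in that set, so it is not an ancestor of 13423a3.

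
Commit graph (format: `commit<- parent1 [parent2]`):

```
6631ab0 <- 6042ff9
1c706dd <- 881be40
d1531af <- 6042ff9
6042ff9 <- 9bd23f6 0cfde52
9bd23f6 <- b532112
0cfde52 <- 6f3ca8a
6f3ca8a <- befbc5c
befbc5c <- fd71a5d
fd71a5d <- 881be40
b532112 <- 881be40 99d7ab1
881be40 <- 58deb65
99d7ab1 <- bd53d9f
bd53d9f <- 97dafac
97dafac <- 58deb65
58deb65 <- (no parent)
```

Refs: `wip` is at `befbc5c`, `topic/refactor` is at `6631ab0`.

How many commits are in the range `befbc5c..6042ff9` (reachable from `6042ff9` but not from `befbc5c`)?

8

Reachable from 6042ff9: {0cfde52, 58deb65, 6042ff9, 6f3ca8a, 881be40, 97dafac, 99d7ab1, 9bd23f6, b532112, bd53d9f, befbc5c, fd71a5d}.
Reachable from befbc5c: {58deb65, 881be40, befbc5c, fd71a5d}.
In 6042ff9's history but not befbc5c's: {0cfde52, 6042ff9, 6f3ca8a, 97dafac, 99d7ab1, 9bd23f6, b532112, bd53d9f} — 8 commits.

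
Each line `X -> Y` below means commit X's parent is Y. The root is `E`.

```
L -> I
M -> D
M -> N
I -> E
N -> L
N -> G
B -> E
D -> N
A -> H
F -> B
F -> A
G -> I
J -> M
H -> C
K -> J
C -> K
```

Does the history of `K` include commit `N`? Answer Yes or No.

Yes

Ancestors of K (commits reachable by following parents): {D, E, G, I, J, K, L, M, N}.
N is in that set, so it is an ancestor of K.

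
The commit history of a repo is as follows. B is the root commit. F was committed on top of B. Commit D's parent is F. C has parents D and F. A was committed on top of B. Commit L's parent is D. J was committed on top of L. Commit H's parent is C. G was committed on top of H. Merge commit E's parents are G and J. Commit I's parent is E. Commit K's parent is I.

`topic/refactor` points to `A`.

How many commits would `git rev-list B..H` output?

Reachable from H: {B, C, D, F, H}.
Reachable from B: {B}.
In H's history but not B's: {C, D, F, H} — 4 commits.

4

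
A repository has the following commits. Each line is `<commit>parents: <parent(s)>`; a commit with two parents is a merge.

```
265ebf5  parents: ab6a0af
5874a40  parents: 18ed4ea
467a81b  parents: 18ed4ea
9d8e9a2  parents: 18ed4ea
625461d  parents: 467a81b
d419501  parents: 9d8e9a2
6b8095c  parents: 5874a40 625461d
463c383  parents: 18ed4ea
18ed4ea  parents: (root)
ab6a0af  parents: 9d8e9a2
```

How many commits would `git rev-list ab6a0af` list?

3

Walking parent pointers from ab6a0af: reachable set = {18ed4ea, 9d8e9a2, ab6a0af}.
That is 3 commits.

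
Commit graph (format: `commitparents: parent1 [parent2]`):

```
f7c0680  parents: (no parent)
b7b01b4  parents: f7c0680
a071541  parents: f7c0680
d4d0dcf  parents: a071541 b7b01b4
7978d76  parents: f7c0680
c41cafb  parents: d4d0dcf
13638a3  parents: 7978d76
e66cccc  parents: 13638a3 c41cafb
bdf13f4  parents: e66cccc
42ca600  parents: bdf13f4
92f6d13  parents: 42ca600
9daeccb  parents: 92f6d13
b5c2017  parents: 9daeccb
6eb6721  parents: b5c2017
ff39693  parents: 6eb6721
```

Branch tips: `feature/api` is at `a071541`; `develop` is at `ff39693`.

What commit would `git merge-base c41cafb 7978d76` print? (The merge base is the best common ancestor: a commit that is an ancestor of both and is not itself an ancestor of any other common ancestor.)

Ancestors of c41cafb: {a071541, b7b01b4, c41cafb, d4d0dcf, f7c0680}.
Ancestors of 7978d76: {7978d76, f7c0680}.
Common ancestors: {f7c0680}.
The only common ancestor is f7c0680, so it is the merge base.

f7c0680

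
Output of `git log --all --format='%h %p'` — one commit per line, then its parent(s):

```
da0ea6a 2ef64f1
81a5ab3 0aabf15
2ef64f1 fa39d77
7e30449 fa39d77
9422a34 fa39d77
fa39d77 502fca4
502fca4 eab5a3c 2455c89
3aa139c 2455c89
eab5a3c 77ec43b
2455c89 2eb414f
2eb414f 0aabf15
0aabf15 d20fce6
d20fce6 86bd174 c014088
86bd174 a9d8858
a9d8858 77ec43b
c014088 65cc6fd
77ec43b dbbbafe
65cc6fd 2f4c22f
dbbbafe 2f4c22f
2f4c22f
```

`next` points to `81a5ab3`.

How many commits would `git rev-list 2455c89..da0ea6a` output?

5

Reachable from da0ea6a: {0aabf15, 2455c89, 2eb414f, 2ef64f1, 2f4c22f, 502fca4, 65cc6fd, 77ec43b, 86bd174, a9d8858, c014088, d20fce6, da0ea6a, dbbbafe, eab5a3c, fa39d77}.
Reachable from 2455c89: {0aabf15, 2455c89, 2eb414f, 2f4c22f, 65cc6fd, 77ec43b, 86bd174, a9d8858, c014088, d20fce6, dbbbafe}.
In da0ea6a's history but not 2455c89's: {2ef64f1, 502fca4, da0ea6a, eab5a3c, fa39d77} — 5 commits.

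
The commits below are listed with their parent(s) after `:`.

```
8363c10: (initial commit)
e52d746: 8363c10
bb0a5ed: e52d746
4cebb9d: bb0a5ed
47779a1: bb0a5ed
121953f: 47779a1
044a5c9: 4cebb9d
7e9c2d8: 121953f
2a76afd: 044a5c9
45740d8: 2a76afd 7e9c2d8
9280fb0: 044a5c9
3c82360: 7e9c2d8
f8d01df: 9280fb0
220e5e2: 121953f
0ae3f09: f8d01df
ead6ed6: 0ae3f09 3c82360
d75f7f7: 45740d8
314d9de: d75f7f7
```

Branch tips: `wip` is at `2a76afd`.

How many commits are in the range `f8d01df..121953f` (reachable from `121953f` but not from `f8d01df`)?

Reachable from 121953f: {121953f, 47779a1, 8363c10, bb0a5ed, e52d746}.
Reachable from f8d01df: {044a5c9, 4cebb9d, 8363c10, 9280fb0, bb0a5ed, e52d746, f8d01df}.
In 121953f's history but not f8d01df's: {121953f, 47779a1} — 2 commits.

2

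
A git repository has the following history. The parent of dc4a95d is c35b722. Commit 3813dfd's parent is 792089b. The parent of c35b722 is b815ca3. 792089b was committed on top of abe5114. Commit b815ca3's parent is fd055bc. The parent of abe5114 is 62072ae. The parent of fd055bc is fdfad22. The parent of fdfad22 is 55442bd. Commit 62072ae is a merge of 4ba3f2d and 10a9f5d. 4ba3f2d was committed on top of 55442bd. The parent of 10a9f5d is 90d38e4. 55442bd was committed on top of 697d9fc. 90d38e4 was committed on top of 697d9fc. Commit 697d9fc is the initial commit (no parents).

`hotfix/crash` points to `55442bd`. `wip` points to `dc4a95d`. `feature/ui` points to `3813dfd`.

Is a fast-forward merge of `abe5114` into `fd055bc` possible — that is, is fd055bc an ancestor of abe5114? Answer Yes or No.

No

A fast-forward from fd055bc to abe5114 is possible iff fd055bc is an ancestor of abe5114.
Ancestors of abe5114: {10a9f5d, 4ba3f2d, 55442bd, 62072ae, 697d9fc, 90d38e4, abe5114}.
fd055bc is not among them, so fast-forward is not possible.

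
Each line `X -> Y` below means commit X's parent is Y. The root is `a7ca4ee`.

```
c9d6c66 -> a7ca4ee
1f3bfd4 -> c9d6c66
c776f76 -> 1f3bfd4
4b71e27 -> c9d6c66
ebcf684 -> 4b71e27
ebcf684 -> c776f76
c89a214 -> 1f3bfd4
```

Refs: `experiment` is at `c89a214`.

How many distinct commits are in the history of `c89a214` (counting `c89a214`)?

4

Walking parent pointers from c89a214: reachable set = {1f3bfd4, a7ca4ee, c89a214, c9d6c66}.
That is 4 commits.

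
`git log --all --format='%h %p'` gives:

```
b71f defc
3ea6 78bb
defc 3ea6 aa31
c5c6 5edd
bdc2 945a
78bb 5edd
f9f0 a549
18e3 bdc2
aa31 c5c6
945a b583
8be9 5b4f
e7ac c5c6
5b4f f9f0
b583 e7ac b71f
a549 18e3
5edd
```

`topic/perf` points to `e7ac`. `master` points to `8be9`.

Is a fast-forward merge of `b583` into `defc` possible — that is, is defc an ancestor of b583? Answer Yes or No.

Yes

A fast-forward from defc to b583 is possible iff defc is an ancestor of b583.
Ancestors of b583: {3ea6, 5edd, 78bb, aa31, b583, b71f, c5c6, defc, e7ac}.
defc is among them, so fast-forward is possible.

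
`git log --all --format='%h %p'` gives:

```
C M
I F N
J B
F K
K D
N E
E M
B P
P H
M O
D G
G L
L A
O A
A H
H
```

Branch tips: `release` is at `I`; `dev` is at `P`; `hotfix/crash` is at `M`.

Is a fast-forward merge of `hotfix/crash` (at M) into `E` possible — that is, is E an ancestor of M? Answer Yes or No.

A fast-forward from E to M is possible iff E is an ancestor of M.
Ancestors of M: {A, H, M, O}.
E is not among them, so fast-forward is not possible.

No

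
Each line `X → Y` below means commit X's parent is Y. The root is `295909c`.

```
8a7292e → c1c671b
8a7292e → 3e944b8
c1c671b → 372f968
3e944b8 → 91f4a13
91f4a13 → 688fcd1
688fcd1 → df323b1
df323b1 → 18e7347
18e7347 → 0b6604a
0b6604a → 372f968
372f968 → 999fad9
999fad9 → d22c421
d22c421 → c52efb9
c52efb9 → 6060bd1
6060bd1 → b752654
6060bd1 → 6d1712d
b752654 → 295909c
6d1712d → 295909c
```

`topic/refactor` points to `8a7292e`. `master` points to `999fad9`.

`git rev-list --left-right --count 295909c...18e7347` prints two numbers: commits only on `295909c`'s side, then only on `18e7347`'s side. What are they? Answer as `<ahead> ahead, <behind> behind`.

0 ahead, 9 behind

Reachable from 295909c: {295909c}.
Reachable from 18e7347: {0b6604a, 18e7347, 295909c, 372f968, 6060bd1, 6d1712d, 999fad9, b752654, c52efb9, d22c421}.
Only in 295909c's history (ahead): {} — 0.
Only in 18e7347's history (behind): {0b6604a, 18e7347, 372f968, 6060bd1, 6d1712d, 999fad9, b752654, c52efb9, d22c421} — 9.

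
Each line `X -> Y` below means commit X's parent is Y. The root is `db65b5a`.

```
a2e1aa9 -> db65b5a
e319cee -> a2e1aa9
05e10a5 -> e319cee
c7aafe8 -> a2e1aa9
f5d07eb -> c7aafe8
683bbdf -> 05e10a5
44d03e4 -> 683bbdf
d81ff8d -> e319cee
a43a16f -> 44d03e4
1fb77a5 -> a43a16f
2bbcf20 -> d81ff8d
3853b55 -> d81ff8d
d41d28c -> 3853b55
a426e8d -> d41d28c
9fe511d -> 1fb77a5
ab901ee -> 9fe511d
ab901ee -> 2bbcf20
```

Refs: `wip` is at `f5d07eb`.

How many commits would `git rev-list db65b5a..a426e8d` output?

6

Reachable from a426e8d: {3853b55, a2e1aa9, a426e8d, d41d28c, d81ff8d, db65b5a, e319cee}.
Reachable from db65b5a: {db65b5a}.
In a426e8d's history but not db65b5a's: {3853b55, a2e1aa9, a426e8d, d41d28c, d81ff8d, e319cee} — 6 commits.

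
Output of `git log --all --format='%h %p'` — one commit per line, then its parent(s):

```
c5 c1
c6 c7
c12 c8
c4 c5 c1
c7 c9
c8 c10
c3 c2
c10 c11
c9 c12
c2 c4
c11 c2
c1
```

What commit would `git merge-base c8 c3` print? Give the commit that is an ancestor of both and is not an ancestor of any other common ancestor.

Ancestors of c8: {c1, c10, c11, c2, c4, c5, c8}.
Ancestors of c3: {c1, c2, c3, c4, c5}.
Common ancestors: {c1, c2, c4, c5}.
Among these, c2 is not an ancestor of any other common ancestor — it is the merge base.

c2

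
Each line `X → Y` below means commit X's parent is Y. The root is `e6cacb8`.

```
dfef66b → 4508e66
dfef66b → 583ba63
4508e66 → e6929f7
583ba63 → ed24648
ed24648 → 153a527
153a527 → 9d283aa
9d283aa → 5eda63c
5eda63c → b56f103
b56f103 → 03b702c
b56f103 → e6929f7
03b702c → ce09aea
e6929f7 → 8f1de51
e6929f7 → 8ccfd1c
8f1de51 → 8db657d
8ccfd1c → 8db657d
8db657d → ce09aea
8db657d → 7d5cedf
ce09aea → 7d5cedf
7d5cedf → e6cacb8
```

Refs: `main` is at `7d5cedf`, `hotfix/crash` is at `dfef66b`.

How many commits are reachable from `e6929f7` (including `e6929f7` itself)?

7

Walking parent pointers from e6929f7: reachable set = {7d5cedf, 8ccfd1c, 8db657d, 8f1de51, ce09aea, e6929f7, e6cacb8}.
That is 7 commits.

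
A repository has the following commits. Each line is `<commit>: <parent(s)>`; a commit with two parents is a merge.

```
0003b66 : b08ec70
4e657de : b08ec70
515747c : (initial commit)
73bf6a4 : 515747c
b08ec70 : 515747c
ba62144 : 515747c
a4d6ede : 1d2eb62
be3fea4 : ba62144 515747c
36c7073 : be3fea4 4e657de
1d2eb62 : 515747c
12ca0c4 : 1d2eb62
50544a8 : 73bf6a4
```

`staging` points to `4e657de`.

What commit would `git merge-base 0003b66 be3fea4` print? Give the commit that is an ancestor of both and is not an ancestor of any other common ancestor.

Ancestors of 0003b66: {0003b66, 515747c, b08ec70}.
Ancestors of be3fea4: {515747c, ba62144, be3fea4}.
Common ancestors: {515747c}.
The only common ancestor is 515747c, so it is the merge base.

515747c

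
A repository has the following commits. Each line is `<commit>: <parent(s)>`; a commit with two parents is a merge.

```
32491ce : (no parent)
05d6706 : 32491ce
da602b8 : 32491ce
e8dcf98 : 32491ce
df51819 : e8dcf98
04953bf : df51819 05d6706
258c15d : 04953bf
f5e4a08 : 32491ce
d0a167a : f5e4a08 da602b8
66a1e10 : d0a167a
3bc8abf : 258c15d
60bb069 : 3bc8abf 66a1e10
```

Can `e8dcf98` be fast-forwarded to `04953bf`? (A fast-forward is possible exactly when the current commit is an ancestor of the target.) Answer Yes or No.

A fast-forward from e8dcf98 to 04953bf is possible iff e8dcf98 is an ancestor of 04953bf.
Ancestors of 04953bf: {04953bf, 05d6706, 32491ce, df51819, e8dcf98}.
e8dcf98 is among them, so fast-forward is possible.

Yes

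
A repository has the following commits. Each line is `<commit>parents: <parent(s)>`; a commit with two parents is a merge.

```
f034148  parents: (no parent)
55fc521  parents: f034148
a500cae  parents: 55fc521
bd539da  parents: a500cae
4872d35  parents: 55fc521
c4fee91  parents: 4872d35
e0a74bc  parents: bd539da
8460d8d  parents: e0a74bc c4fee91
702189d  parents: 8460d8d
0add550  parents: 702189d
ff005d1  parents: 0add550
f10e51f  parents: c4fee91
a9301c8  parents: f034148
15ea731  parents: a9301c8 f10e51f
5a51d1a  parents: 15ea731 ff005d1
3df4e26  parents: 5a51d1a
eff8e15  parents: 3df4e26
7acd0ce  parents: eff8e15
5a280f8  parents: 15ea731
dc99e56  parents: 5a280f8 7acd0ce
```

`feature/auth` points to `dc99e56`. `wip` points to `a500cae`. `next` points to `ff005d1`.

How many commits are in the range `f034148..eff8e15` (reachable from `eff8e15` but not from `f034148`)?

16

Reachable from eff8e15: {0add550, 15ea731, 3df4e26, 4872d35, 55fc521, 5a51d1a, 702189d, 8460d8d, a500cae, a9301c8, bd539da, c4fee91, e0a74bc, eff8e15, f034148, f10e51f, ff005d1}.
Reachable from f034148: {f034148}.
In eff8e15's history but not f034148's: {0add550, 15ea731, 3df4e26, 4872d35, 55fc521, 5a51d1a, 702189d, 8460d8d, a500cae, a9301c8, bd539da, c4fee91, e0a74bc, eff8e15, f10e51f, ff005d1} — 16 commits.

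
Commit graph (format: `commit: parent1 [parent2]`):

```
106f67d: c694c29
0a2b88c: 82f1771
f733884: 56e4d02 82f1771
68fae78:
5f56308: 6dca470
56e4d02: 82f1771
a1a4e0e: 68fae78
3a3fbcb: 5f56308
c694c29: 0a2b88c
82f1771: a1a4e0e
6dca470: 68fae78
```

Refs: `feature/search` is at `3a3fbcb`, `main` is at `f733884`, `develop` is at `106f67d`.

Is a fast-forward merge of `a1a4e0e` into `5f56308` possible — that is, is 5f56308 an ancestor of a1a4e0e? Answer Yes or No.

A fast-forward from 5f56308 to a1a4e0e is possible iff 5f56308 is an ancestor of a1a4e0e.
Ancestors of a1a4e0e: {68fae78, a1a4e0e}.
5f56308 is not among them, so fast-forward is not possible.

No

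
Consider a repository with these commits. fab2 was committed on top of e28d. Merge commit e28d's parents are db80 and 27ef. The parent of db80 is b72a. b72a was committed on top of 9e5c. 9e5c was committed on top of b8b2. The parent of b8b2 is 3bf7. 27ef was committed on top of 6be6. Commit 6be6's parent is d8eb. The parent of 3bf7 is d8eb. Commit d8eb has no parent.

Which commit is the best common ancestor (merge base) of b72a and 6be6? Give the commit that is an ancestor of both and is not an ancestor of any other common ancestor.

d8eb

Ancestors of b72a: {3bf7, 9e5c, b72a, b8b2, d8eb}.
Ancestors of 6be6: {6be6, d8eb}.
Common ancestors: {d8eb}.
The only common ancestor is d8eb, so it is the merge base.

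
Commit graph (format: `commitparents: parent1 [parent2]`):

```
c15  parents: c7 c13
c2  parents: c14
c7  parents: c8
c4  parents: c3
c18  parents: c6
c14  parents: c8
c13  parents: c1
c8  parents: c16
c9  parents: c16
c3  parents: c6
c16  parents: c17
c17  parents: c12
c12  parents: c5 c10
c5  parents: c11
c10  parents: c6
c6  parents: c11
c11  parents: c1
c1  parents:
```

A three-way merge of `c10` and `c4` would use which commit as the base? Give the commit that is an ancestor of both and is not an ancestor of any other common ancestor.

Ancestors of c10: {c1, c10, c11, c6}.
Ancestors of c4: {c1, c11, c3, c4, c6}.
Common ancestors: {c1, c11, c6}.
Among these, c6 is not an ancestor of any other common ancestor — it is the merge base.

c6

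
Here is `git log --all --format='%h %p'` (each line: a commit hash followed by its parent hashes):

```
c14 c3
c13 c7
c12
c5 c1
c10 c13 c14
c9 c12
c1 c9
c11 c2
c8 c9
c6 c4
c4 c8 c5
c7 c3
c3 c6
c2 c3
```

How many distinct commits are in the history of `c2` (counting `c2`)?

9

Walking parent pointers from c2: reachable set = {c1, c12, c2, c3, c4, c5, c6, c8, c9}.
That is 9 commits.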